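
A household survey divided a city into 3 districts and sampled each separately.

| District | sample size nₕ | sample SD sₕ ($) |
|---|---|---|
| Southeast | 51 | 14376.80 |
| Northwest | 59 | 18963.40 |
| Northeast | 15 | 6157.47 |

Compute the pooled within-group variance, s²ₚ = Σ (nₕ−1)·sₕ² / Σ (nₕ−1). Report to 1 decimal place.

Degrees of freedom: 50 + 58 + 14 = 122.
Σ(nₕ−1)sₕ² = 50·206692378.24 + 58·359610539.56 + 14·37914436.8009 = 31722832321.6926.
s²ₚ = 31722832321.6926 / 122 = 260023215.752... → 260023215.8.

260023215.8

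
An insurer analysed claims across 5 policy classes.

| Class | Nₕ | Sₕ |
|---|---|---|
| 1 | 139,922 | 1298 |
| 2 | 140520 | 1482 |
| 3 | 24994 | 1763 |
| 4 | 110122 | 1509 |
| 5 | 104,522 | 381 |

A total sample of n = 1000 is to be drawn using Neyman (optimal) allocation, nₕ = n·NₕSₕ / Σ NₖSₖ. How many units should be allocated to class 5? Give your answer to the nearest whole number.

Σ NₕSₕ = 139922·1298 + 140520·1482 + 24994·1763 + 110122·1509 + 104522·381 = 639930798.
Share for 5: 39822882/639930798 = 0.06223.
n_5 = 1000 × 0.06223 = 62.230... → 62.

62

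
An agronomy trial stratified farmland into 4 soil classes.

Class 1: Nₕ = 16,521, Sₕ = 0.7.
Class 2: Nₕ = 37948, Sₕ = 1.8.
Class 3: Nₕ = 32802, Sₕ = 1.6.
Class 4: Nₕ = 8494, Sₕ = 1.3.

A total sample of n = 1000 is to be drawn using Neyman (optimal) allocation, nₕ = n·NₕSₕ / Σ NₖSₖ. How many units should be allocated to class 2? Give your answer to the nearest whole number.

Σ NₕSₕ = 16521·0.7 + 37948·1.8 + 32802·1.6 + 8494·1.3 = 143396.5.
Share for 2: 68306.4/143396.5 = 0.47635.
n_2 = 1000 × 0.47635 = 476.346... → 476.

476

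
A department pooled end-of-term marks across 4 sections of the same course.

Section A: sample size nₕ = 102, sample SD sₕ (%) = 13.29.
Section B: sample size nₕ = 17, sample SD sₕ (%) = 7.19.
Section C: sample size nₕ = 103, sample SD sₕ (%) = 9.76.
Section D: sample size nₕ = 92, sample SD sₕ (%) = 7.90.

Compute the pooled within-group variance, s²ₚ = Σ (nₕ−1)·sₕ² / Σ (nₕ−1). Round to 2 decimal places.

109.88

Degrees of freedom: 101 + 16 + 102 + 91 = 310.
Σ(nₕ−1)sₕ² = 101·176.6241 + 16·51.6961 + 102·95.2576 + 91·62.41 = 34061.7569.
s²ₚ = 34061.7569 / 310 = 109.8766... → 109.88.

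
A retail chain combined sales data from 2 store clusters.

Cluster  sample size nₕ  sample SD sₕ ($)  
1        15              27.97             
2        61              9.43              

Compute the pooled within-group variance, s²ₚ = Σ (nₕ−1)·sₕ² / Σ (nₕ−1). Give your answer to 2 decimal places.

220.11

1: (15−1)·27.97² = 14·782.3209 = 10952.4926
2: (61−1)·9.43² = 60·88.9249 = 5335.494
Numerator = 16287.9866; denominator = Σ(nₕ−1) = 74.
s²ₚ = 16287.9866/74 = 220.1079... → 220.11.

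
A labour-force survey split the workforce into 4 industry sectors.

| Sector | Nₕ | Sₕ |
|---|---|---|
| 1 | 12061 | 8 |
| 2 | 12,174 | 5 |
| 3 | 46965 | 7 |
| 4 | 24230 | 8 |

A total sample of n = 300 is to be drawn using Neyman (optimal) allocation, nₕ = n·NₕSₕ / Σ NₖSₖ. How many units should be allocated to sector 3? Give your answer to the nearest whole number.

1: NₕSₕ = 12061·8 = 96488
2: NₕSₕ = 12174·5 = 60870
3: NₕSₕ = 46965·7 = 328755
4: NₕSₕ = 24230·8 = 193840
Σ NₕSₕ = 679953.
n_3 = 300·328755/679953 = 145.049... → 145.

145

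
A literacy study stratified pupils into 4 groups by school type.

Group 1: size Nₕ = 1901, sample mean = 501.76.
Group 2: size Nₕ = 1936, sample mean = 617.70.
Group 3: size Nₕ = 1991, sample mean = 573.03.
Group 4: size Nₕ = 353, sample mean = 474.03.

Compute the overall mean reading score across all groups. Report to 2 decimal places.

559.45

N = 6181; weights Wₕ = Nₕ/N = (0.3076, 0.3132, 0.3221, 0.0571).
x̄_st = Σ Wₕ·x̄ₕ = 0.3076·501.76 + 0.3132·617.70 + 0.3221·573.03 + 0.0571·474.03 ≈ 559.4480...
→ 559.45.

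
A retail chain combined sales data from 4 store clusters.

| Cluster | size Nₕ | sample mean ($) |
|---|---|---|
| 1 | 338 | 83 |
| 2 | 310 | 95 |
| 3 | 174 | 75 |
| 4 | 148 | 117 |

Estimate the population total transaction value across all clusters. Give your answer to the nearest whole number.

1: 338·83 = 28054
2: 310·95 = 29450
3: 174·75 = 13050
4: 148·117 = 17316
τ̂ = Σ Nₕx̄ₕ = 87870.

87870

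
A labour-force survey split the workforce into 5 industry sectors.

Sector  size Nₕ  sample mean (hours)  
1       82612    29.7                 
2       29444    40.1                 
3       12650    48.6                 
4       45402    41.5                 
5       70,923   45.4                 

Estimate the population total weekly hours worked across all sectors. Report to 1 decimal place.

Population total = Σ Nₕ·x̄ₕ (each stratum's size times its mean).
82612·29.7 + 29444·40.1 + 12650·48.6 + 45402·41.5 + 70923·45.4 = 2453576.4 + 1180704.4 + 614790 + 1884183 + 3219904.2 = 9353158.0.

9353158.0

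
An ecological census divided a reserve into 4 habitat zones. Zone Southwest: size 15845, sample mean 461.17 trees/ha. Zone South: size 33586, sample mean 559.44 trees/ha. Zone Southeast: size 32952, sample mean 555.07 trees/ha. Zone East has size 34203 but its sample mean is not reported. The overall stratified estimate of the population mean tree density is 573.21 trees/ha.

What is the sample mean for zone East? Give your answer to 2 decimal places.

Σ Nₕx̄ₕ = N·μ, so 34203·x̄_East = 116586·573.21 − (15845·461.17 + 33586·559.44 + 32952·555.07).
= 66828261.06 − 44387257.13 = 22441003.93.
x̄_East = 22441003.93 / 34203 = 656.1122... → 656.11.

656.11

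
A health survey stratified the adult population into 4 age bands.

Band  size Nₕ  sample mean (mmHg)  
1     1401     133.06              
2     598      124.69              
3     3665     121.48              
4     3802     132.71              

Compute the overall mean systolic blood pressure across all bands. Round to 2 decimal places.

N = 9466; weights Wₕ = Nₕ/N = (0.1480, 0.0632, 0.3872, 0.4016).
x̄_st = Σ Wₕ·x̄ₕ = 0.1480·133.06 + 0.0632·124.69 + 0.3872·121.48 + 0.4016·132.71 ≈ 127.9072...
→ 127.91.

127.91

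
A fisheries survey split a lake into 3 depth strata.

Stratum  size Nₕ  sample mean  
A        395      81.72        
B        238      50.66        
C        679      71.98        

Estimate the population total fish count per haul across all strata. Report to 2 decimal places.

93210.90

A: 395·81.72 = 32279.4
B: 238·50.66 = 12057.08
C: 679·71.98 = 48874.42
τ̂ = Σ Nₕx̄ₕ = 93210.90.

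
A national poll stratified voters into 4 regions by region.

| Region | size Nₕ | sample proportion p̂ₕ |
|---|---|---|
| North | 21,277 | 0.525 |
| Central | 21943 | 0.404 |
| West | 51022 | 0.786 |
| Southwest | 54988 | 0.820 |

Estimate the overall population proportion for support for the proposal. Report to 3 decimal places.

N = 21277 + 21943 + 51022 + 54988 = 149230.
Overall proportion = Σ (Nₕ/N)·p̂ₕ.
Σ Nₕp̂ₕ = 11170.425 + 8864.972 + 40103.292 + 45090.16 = 105228.849.
105228.849 / 149230 = 0.70515... → 0.705.

0.705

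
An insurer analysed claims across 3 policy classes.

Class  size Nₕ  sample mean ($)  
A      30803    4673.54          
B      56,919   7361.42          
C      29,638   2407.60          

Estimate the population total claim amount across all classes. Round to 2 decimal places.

A: 30803·4673.54 = 143959052.62
B: 56919·7361.42 = 419004664.98
C: 29638·2407.60 = 71356448.8
τ̂ = Σ Nₕx̄ₕ = 634320166.40.

634320166.40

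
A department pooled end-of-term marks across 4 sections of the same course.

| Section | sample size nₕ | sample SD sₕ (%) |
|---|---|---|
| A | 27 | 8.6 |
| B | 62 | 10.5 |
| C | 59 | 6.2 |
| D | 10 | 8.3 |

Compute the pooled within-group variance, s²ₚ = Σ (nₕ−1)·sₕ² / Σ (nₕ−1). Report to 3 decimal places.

74.661

Degrees of freedom: 26 + 61 + 58 + 9 = 154.
Σ(nₕ−1)sₕ² = 26·73.96 + 61·110.25 + 58·38.44 + 9·68.89 = 11497.74.
s²ₚ = 11497.74 / 154 = 74.66065... → 74.661.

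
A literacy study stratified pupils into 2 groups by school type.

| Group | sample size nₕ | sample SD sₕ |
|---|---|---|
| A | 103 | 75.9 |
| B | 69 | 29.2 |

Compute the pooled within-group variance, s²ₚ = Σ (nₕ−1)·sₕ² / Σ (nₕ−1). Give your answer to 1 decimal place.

3797.5

Degrees of freedom: 102 + 68 = 170.
Σ(nₕ−1)sₕ² = 102·5760.81 + 68·852.64 = 645582.14.
s²ₚ = 645582.14 / 170 = 3797.542 → 3797.5.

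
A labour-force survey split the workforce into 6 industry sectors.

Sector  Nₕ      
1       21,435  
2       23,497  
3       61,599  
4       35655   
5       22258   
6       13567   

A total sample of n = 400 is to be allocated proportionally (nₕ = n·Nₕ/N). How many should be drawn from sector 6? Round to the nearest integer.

30

Share of sector 6 = 13567/178011 = 0.07621.
Allocate 400 × 0.07621 = 30.486... → 30.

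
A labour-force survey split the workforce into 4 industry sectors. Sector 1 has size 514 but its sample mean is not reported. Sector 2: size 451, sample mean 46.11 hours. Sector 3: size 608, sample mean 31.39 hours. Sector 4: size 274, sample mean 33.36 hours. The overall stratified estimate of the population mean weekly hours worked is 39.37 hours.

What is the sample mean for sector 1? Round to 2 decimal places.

46.10

N = 514 + 451 + 608 + 274 = 1847.
Overall total = μ·N = 39.37·1847 = 72716.39.
Subtract the known strata: 451·46.11 + 608·31.39 + 274·33.36 = 49021.37.
Remaining total for sector 1: 72716.39 − 49021.37 = 23695.02.
Divide by its size: 23695.02 / 514 = 46.0993... → 46.10.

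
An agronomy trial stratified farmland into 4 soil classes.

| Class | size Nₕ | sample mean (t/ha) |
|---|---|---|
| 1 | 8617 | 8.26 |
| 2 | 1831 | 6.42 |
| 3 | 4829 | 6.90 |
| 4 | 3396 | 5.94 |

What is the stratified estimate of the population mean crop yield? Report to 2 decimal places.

N = 18673; weights Wₕ = Nₕ/N = (0.4615, 0.0981, 0.2586, 0.1819).
x̄_st = Σ Wₕ·x̄ₕ = 0.4615·8.26 + 0.0981·6.42 + 0.2586·6.90 + 0.1819·5.94 ≈ 7.3059...
→ 7.31.

7.31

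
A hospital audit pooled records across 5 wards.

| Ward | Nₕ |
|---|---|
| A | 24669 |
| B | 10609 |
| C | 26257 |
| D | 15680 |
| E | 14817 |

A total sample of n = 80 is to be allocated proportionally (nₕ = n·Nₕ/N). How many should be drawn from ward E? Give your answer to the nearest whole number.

13

Share of ward E = 14817/92032 = 0.16100.
Allocate 80 × 0.16100 = 12.880... → 13.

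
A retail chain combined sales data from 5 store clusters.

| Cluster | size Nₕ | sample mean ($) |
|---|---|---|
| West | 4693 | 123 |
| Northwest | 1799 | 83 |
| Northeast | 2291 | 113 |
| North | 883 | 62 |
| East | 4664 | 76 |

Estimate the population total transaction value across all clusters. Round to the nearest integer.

1394649

Population total = Σ Nₕ·x̄ₕ (each stratum's size times its mean).
4693·123 + 1799·83 + 2291·113 + 883·62 + 4664·76 = 577239 + 149317 + 258883 + 54746 + 354464 = 1394649.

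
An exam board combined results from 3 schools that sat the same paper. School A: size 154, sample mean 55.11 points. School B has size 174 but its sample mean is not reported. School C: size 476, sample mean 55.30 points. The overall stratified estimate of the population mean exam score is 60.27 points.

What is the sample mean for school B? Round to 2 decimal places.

78.43

Σ Nₕx̄ₕ = N·μ, so 174·x̄_B = 804·60.27 − (154·55.11 + 476·55.30).
= 48457.08 − 34809.74 = 13647.34.
x̄_B = 13647.34 / 174 = 78.4330... → 78.43.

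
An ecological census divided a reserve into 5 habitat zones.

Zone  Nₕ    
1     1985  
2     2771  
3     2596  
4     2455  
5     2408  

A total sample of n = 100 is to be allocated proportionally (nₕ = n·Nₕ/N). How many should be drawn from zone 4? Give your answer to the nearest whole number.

20

Share of zone 4 = 2455/12215 = 0.20098.
Allocate 100 × 0.20098 = 20.098... → 20.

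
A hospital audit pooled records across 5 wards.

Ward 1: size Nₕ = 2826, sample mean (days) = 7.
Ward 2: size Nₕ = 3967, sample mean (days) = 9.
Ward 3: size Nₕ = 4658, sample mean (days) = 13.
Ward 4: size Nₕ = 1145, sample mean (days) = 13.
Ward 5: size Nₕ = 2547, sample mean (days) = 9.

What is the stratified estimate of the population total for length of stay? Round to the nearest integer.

1: 2826·7 = 19782
2: 3967·9 = 35703
3: 4658·13 = 60554
4: 1145·13 = 14885
5: 2547·9 = 22923
τ̂ = Σ Nₕx̄ₕ = 153847.

153847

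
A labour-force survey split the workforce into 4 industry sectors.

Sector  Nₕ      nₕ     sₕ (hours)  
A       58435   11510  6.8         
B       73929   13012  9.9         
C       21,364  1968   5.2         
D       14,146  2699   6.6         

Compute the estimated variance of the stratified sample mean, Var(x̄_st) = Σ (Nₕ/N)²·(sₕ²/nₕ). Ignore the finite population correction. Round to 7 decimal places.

0.0022847

N = 167874. Term for each stratum: Wₕ²sₕ²/nₕ.
Var(x̄_st) = 0.0004867677 + 0.0014607945 + 0.0002225255 + 0.0001146002 = 0.0022846879 → 0.0022847.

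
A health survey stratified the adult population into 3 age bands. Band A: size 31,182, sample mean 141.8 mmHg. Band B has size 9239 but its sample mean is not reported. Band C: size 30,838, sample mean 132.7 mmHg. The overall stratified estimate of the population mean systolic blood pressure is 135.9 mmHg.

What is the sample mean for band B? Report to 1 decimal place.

126.7

Σ Nₕx̄ₕ = N·μ, so 9239·x̄_B = 71259·135.9 − (31182·141.8 + 30838·132.7).
= 9684098.1 − 8513810.2 = 1170287.9.
x̄_B = 1170287.9 / 9239 = 126.668... → 126.7.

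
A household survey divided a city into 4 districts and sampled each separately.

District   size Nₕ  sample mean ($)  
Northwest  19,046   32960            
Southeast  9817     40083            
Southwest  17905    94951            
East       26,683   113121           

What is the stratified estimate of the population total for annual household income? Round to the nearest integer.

Northwest: 19046·32960 = 627756160
Southeast: 9817·40083 = 393494811
Southwest: 17905·94951 = 1700097655
East: 26683·113121 = 3018407643
τ̂ = Σ Nₕx̄ₕ = 5739756269.

5739756269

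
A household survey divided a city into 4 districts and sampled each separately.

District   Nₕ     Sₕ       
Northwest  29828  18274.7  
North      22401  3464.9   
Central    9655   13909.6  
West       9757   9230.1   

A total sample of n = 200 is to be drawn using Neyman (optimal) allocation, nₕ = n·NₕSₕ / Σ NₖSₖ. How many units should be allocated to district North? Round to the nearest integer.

Σ NₕSₕ = 29828·18274.7 + 22401·3464.9 + 9655·13909.6 + 9757·9230.1 = 847070250.2.
Share for North: 77617224.9/847070250.2 = 0.09163.
n_North = 200 × 0.09163 = 18.326... → 18.

18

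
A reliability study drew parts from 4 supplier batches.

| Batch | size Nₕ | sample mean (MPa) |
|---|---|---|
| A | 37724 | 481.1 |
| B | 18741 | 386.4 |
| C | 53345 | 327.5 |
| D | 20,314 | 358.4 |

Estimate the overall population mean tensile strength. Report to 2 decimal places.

385.34

N = 130124; weights Wₕ = Nₕ/N = (0.2899, 0.1440, 0.4100, 0.1561).
x̄_st = Σ Wₕ·x̄ₕ = 0.2899·481.1 + 0.1440·386.4 + 0.4100·327.5 + 0.1561·358.4 ≈ 385.3368...
→ 385.34.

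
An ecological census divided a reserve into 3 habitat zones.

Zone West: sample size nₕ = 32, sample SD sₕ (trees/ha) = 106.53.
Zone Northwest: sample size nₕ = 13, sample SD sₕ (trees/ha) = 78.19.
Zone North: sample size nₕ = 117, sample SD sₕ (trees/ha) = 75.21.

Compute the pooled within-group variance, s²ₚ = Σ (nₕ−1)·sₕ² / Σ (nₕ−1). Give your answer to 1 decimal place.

West: (32−1)·106.53² = 31·11348.6409 = 351807.8679
Northwest: (13−1)·78.19² = 12·6113.6761 = 73364.1132
North: (117−1)·75.21² = 116·5656.5441 = 656159.1156
Numerator = 1081331.0967; denominator = Σ(nₕ−1) = 159.
s²ₚ = 1081331.0967/159 = 6800.825... → 6800.8.

6800.8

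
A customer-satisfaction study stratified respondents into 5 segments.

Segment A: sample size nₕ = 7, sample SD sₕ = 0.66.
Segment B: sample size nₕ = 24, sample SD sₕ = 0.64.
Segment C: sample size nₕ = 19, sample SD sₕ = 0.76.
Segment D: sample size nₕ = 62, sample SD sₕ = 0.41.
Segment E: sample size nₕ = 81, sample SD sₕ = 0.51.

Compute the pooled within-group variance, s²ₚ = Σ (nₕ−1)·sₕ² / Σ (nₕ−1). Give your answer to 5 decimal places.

0.28454

Degrees of freedom: 6 + 23 + 18 + 61 + 80 = 188.
Σ(nₕ−1)sₕ² = 6·0.4356 + 23·0.4096 + 18·0.5776 + 61·0.1681 + 80·0.2601 = 53.4933.
s²ₚ = 53.4933 / 188 = 0.2845388... → 0.28454.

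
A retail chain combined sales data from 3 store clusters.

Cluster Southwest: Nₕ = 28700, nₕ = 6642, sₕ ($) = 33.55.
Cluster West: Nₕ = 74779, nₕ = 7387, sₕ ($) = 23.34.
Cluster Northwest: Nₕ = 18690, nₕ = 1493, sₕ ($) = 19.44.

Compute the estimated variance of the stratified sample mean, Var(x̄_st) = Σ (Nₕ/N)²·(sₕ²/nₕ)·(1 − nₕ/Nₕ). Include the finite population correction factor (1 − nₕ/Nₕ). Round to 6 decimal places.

0.037539

N = 122169. Term for each stratum: Wₕ²sₕ²/nₕ·(1−nₕ/Nₕ).
Var(x̄_st) = 0.007188068 + 0.024900012 + 0.005450956 = 0.037539036 → 0.037539.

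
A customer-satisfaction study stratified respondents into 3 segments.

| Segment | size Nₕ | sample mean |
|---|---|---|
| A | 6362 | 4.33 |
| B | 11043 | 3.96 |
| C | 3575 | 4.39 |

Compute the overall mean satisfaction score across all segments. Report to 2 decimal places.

4.15

x̄_st = (Σ Nₕx̄ₕ) / (Σ Nₕ) = (6362·4.33 + 11043·3.96 + 3575·4.39) / 20980
= 86971.99 / 20980 = 4.1455... → 4.15.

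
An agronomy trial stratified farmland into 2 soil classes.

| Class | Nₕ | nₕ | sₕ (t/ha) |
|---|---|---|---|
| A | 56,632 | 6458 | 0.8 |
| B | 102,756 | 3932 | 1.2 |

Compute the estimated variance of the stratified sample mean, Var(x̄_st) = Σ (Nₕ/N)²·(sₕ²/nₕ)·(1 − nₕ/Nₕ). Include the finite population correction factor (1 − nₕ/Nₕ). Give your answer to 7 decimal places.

N = 159388; Wₕ = Nₕ/N.
class A: (56632/159388)²·0.8²/6458·(1 − 6458/56632) = 0.0000110844
class B: (102756/159388)²·1.2²/3932·(1 − 3932/102756) = 0.0001463886
Sum = 0.0001574730 → 0.0001575.

0.0001575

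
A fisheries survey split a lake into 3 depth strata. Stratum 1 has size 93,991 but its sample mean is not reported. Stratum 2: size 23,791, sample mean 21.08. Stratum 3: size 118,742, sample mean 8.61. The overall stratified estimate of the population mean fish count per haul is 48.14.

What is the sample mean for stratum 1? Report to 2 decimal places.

Σ Nₕx̄ₕ = N·μ, so 93991·x̄_1 = 236524·48.14 − (23791·21.08 + 118742·8.61).
= 11386265.36 − 1523882.9 = 9862382.46.
x̄_1 = 9862382.46 / 93991 = 104.9290... → 104.93.

104.93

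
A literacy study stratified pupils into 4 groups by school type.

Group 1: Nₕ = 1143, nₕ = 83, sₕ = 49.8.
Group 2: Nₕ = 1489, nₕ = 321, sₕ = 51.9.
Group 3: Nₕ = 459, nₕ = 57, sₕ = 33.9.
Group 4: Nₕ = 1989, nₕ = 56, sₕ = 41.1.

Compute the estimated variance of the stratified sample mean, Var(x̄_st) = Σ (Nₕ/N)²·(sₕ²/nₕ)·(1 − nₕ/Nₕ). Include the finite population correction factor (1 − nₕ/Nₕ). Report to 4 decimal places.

6.6065

N = 5080. Term for each stratum: Wₕ²sₕ²/nₕ·(1−nₕ/Nₕ).
Var(x̄_st) = 1.4028307 + 0.5655094 + 0.1441570 + 4.4940182 = 6.6065153 → 6.6065.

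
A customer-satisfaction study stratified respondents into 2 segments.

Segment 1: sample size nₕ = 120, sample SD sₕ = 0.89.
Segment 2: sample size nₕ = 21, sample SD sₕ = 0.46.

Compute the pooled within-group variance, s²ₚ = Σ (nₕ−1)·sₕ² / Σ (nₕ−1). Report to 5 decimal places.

1: (120−1)·0.89² = 119·0.7921 = 94.2599
2: (21−1)·0.46² = 20·0.2116 = 4.232
Numerator = 98.4919; denominator = Σ(nₕ−1) = 139.
s²ₚ = 98.4919/139 = 0.7085748... → 0.70857.

0.70857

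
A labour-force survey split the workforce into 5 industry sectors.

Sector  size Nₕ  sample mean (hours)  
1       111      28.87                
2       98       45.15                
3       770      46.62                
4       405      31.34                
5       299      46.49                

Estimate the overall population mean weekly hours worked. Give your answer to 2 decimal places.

N = 1683; weights Wₕ = Nₕ/N = (0.0660, 0.0582, 0.4575, 0.2406, 0.1777).
x̄_st = Σ Wₕ·x̄ₕ = 0.0660·28.87 + 0.0582·45.15 + 0.4575·46.62 + 0.2406·31.34 + 0.1777·46.49 ≈ 41.6636...
→ 41.66.

41.66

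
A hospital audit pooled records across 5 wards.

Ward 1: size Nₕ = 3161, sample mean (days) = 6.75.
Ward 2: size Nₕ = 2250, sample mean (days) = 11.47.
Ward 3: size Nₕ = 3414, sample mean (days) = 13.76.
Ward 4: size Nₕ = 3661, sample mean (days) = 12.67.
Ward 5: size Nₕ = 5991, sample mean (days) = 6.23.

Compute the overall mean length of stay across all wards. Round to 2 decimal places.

N = 18477; weights Wₕ = Nₕ/N = (0.1711, 0.1218, 0.1848, 0.1981, 0.3242).
x̄_st = Σ Wₕ·x̄ₕ = 0.1711·6.75 + 0.1218·11.47 + 0.1848·13.76 + 0.1981·12.67 + 0.3242·6.23 ≈ 9.6244...
→ 9.62.

9.62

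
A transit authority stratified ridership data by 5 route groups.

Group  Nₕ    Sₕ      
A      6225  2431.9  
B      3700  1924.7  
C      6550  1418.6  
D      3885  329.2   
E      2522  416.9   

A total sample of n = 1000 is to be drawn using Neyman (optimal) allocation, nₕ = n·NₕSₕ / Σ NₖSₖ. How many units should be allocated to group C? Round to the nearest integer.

Σ NₕSₕ = 6225·2431.9 + 3700·1924.7 + 6550·1418.6 + 3885·329.2 + 2522·416.9 = 33882161.3.
Share for C: 9291830/33882161.3 = 0.27424.
n_C = 1000 × 0.27424 = 274.240... → 274.

274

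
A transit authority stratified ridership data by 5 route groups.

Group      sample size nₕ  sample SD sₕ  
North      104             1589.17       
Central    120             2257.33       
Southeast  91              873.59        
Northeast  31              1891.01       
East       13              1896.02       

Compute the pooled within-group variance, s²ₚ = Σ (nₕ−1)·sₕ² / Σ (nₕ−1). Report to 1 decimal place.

3066644.8

North: (104−1)·1589.17² = 103·2525461.2889 = 260122512.7567
Central: (120−1)·2257.33² = 119·5095538.7289 = 606369108.7391
Southeast: (91−1)·873.59² = 90·763159.4881 = 68684353.929
Northeast: (31−1)·1891.01² = 30·3575918.8201 = 107277564.603
East: (13−1)·1896.02² = 12·3594891.8404 = 43138702.0848
Numerator = 1085592242.1126; denominator = Σ(nₕ−1) = 354.
s²ₚ = 1085592242.1126/354 = 3066644.752... → 3066644.8.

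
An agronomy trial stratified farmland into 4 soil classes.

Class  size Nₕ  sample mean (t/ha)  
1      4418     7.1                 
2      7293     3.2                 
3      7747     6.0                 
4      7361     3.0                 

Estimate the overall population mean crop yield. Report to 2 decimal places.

4.60

N = 26819; weights Wₕ = Nₕ/N = (0.1647, 0.2719, 0.2889, 0.2745).
x̄_st = Σ Wₕ·x̄ₕ = 0.1647·7.1 + 0.2719·3.2 + 0.2889·6.0 + 0.2745·3.0 ≈ 4.5964...
→ 4.60.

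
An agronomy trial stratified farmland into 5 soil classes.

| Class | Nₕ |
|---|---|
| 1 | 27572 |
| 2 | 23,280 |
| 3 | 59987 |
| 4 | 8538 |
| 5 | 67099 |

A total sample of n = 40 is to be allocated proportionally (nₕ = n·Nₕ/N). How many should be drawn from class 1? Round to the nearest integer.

6

N = 27572 + 23280 + 59987 + 8538 + 67099 = 186476.
n_1 = 40·27572/186476 = 5.914... → 6.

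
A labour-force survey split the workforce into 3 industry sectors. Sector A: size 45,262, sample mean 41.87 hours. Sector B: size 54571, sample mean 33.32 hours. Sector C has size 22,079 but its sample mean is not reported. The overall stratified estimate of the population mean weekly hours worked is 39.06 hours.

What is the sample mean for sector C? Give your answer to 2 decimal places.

Σ Nₕx̄ₕ = N·μ, so 22079·x̄_C = 121912·39.06 − (45262·41.87 + 54571·33.32).
= 4761882.72 − 3713425.66 = 1048457.06.
x̄_C = 1048457.06 / 22079 = 47.4866... → 47.49.

47.49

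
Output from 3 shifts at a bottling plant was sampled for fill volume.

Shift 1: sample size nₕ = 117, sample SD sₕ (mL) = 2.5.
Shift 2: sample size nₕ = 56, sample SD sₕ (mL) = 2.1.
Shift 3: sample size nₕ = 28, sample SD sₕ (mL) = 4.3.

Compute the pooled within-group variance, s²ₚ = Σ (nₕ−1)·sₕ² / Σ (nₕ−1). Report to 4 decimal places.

Degrees of freedom: 116 + 55 + 27 = 198.
Σ(nₕ−1)sₕ² = 116·6.25 + 55·4.41 + 27·18.49 = 1466.78.
s²ₚ = 1466.78 / 198 = 7.407980... → 7.4080.

7.4080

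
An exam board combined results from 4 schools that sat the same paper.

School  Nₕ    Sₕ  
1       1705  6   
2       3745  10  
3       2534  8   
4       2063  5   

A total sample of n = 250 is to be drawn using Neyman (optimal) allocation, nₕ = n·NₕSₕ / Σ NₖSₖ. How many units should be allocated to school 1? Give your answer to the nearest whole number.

Σ NₕSₕ = 1705·6 + 3745·10 + 2534·8 + 2063·5 = 78267.
Share for 1: 10230/78267 = 0.13071.
n_1 = 250 × 0.13071 = 32.677... → 33.

33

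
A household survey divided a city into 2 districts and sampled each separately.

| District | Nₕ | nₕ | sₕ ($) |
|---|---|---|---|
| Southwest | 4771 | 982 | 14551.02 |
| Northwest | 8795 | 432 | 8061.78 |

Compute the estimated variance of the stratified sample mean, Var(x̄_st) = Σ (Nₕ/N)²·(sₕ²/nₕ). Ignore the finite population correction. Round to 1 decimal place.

N = 13566. Term for each stratum: Wₕ²sₕ²/nₕ.
Var(x̄_st) = 26668.0091 + 63233.3514 = 89901.3605 → 89901.4.

89901.4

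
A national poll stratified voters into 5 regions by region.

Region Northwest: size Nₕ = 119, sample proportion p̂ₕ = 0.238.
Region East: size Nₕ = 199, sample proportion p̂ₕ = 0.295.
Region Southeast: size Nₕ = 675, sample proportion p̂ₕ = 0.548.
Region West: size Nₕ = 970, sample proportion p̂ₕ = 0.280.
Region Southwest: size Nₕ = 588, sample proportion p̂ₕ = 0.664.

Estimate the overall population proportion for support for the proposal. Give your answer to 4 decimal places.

0.4386

N = 119 + 199 + 675 + 970 + 588 = 2551.
Overall proportion = Σ (Nₕ/N)·p̂ₕ.
Σ Nₕp̂ₕ = 28.322 + 58.705 + 369.9 + 271.6 + 390.432 = 1118.959.
1118.959 / 2551 = 0.438635... → 0.4386.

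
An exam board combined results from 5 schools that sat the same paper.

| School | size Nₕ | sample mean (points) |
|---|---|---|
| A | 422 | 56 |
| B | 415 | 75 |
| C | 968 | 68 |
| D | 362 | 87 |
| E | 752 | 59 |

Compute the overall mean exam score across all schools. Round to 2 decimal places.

67.30

N = 2919; weights Wₕ = Nₕ/N = (0.1446, 0.1422, 0.3316, 0.1240, 0.2576).
x̄_st = Σ Wₕ·x̄ₕ = 0.1446·56 + 0.1422·75 + 0.3316·68 + 0.1240·87 + 0.2576·59 ≈ 67.2980...
→ 67.30.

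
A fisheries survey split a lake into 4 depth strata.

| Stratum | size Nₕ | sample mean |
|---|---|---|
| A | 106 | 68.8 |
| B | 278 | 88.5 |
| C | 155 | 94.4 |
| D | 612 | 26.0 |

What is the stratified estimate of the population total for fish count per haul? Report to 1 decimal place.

62439.8

Population total = Σ Nₕ·x̄ₕ (each stratum's size times its mean).
106·68.8 + 278·88.5 + 155·94.4 + 612·26.0 = 7292.8 + 24603 + 14632 + 15912 = 62439.8.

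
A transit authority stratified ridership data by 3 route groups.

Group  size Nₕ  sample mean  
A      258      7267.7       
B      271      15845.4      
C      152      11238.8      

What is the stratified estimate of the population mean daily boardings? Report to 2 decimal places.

N = 258 + 271 + 152 = 681.
The stratified mean weights each stratum mean by its population share Nₕ/N.
Σ Nₕx̄ₕ = 258·7267.7 + 271·15845.4 + 152·11238.8 = 1875066.6 + 4294103.4 + 1708297.6 = 7877467.6.
Divide by N: 7877467.6 / 681 = 11567.5001... → 11567.50.

11567.50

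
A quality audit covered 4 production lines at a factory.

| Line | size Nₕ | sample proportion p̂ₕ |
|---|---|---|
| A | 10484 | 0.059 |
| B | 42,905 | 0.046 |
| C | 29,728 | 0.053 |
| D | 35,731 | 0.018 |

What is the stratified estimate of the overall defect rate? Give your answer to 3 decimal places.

Wₕ = Nₕ/N with N = 118848: 0.0882, 0.3610, 0.2501, 0.3006.
p̂_st = 0.0882·0.059 + 0.3610·0.046 + 0.2501·0.053 + 0.3006·0.018 ≈ 0.04048... → 0.040.

0.040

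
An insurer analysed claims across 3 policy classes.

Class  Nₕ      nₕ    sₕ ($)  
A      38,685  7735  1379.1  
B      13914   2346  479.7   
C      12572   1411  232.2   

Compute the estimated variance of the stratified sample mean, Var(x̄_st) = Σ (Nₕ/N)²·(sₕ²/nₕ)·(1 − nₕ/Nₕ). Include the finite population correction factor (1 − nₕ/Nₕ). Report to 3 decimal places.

N = 65171; Wₕ = Nₕ/N.
class A: (38685/65171)²·1379.1²/7735·(1 − 7735/38685) = 69.314754
class B: (13914/65171)²·479.7²/2346·(1 − 2346/13914) = 3.717174
class C: (12572/65171)²·232.2²/1411·(1 − 1411/12572) = 1.262398
Sum = 74.294325 → 74.294.

74.294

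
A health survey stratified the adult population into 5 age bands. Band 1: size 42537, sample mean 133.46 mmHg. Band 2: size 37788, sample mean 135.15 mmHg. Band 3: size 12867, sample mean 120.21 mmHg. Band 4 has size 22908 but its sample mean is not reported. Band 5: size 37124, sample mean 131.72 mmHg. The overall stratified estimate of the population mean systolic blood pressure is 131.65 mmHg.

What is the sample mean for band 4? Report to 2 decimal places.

128.83

Σ Nₕx̄ₕ = N·μ, so 22908·x̄_4 = 153224·131.65 − (42537·133.46 + 37788·135.15 + 12867·120.21 + 37124·131.72).
= 20171939.6 − 17220751.57 = 2951188.03.
x̄_4 = 2951188.03 / 22908 = 128.8278... → 128.83.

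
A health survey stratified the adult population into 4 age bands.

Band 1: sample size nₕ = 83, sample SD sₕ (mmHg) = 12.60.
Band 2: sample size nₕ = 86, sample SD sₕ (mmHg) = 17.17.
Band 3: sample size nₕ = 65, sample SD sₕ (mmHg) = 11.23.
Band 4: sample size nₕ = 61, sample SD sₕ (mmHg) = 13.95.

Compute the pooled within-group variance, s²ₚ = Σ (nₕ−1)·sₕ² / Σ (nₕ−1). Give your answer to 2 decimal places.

198.71

1: (83−1)·12.60² = 82·158.76 = 13018.32
2: (86−1)·17.17² = 85·294.8089 = 25058.7565
3: (65−1)·11.23² = 64·126.1129 = 8071.2256
4: (61−1)·13.95² = 60·194.6025 = 11676.15
Numerator = 57824.4521; denominator = Σ(nₕ−1) = 291.
s²ₚ = 57824.4521/291 = 198.7095... → 198.71.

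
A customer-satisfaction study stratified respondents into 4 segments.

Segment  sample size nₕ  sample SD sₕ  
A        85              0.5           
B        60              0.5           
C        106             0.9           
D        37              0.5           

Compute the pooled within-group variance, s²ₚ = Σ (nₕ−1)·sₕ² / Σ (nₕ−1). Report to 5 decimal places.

Degrees of freedom: 84 + 59 + 105 + 36 = 284.
Σ(nₕ−1)sₕ² = 84·0.25 + 59·0.25 + 105·0.81 + 36·0.25 = 129.8.
s²ₚ = 129.8 / 284 = 0.4570423... → 0.45704.

0.45704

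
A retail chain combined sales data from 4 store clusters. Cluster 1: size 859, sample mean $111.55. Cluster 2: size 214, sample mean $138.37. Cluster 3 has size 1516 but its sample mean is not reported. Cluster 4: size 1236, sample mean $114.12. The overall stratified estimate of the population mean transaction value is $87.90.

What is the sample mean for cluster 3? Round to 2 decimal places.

46.00

Σ Nₕx̄ₕ = N·μ, so 1516·x̄_3 = 3825·87.90 − (859·111.55 + 214·138.37 + 1236·114.12).
= 336217.5 − 266484.95 = 69732.55.
x̄_3 = 69732.55 / 1516 = 45.9977... → 46.00.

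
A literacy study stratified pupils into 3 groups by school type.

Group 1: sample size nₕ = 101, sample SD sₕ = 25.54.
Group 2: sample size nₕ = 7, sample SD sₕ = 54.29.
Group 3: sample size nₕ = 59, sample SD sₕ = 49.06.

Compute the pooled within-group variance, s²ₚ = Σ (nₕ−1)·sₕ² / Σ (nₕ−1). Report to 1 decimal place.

1356.8

1: (101−1)·25.54² = 100·652.2916 = 65229.16
2: (7−1)·54.29² = 6·2947.4041 = 17684.4246
3: (59−1)·49.06² = 58·2406.8836 = 139599.2488
Numerator = 222512.8334; denominator = Σ(nₕ−1) = 164.
s²ₚ = 222512.8334/164 = 1356.786... → 1356.8.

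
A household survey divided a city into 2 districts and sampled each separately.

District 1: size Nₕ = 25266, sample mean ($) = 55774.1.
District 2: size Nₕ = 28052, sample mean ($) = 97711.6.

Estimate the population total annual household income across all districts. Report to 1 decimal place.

4150194213.8

Estimate total by summing Nₕ·x̄ₕ over strata.
25266·55774.1 + 28052·97711.6 = 1409188410.6 + 2741005803.2 = 4150194213.8.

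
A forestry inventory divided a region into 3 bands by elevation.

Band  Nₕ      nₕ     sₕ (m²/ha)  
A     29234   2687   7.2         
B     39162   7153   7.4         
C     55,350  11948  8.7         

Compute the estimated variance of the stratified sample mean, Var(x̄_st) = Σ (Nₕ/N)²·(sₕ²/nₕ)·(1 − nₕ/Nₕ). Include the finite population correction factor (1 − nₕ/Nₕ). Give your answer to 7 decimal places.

N = 123746; Wₕ = Nₕ/N.
band A: (29234/123746)²·7.2²/2687·(1 − 2687/29234) = 0.0009777744
band B: (39162/123746)²·7.4²/7153·(1 − 7153/39162) = 0.0006266858
band C: (55350/123746)²·8.7²/11948·(1 − 11948/55350) = 0.0009938213
Sum = 0.0025982816 → 0.0025983.

0.0025983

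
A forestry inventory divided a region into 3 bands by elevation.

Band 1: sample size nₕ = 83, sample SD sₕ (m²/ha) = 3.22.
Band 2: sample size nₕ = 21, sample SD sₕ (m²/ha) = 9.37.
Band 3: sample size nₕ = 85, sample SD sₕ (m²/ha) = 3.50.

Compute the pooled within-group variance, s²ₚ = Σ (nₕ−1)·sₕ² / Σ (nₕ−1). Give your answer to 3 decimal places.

19.544

1: (83−1)·3.22² = 82·10.3684 = 850.2088
2: (21−1)·9.37² = 20·87.7969 = 1755.938
3: (85−1)·3.50² = 84·12.25 = 1029
Numerator = 3635.1468; denominator = Σ(nₕ−1) = 186.
s²ₚ = 3635.1468/186 = 19.5438 → 19.544.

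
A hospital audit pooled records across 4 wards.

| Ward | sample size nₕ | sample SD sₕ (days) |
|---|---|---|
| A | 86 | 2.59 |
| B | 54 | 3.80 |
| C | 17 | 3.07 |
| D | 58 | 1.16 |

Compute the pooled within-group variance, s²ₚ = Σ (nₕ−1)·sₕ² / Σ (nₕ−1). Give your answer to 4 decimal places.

7.4076

A: (86−1)·2.59² = 85·6.7081 = 570.1885
B: (54−1)·3.80² = 53·14.44 = 765.32
C: (17−1)·3.07² = 16·9.4249 = 150.7984
D: (58−1)·1.16² = 57·1.3456 = 76.6992
Numerator = 1563.0061; denominator = Σ(nₕ−1) = 211.
s²ₚ = 1563.0061/211 = 7.407612... → 7.4076.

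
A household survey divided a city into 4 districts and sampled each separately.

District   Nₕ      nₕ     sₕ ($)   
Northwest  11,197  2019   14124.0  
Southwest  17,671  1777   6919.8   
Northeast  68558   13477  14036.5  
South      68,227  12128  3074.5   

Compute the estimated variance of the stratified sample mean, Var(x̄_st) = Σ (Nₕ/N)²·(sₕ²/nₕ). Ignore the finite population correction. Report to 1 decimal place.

3394.3

N = 165653; Wₕ = Nₕ/N.
district Northwest: (11197/165653)²·14124.0²/2019 = 451.4232
district Southwest: (17671/165653)²·6919.8²/1777 = 306.6361
district Northeast: (68558/165653)²·14036.5²/13477 = 2504.0448
district South: (68227/165653)²·3074.5²/12128 = 132.2129
Sum = 3394.3170 → 3394.3.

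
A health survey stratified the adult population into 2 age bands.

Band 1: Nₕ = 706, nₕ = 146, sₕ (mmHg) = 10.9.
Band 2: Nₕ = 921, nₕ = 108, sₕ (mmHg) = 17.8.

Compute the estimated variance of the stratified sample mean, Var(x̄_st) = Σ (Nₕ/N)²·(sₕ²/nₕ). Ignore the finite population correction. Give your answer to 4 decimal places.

N = 1627; Wₕ = Nₕ/N.
band 1: (706/1627)²·10.9²/146 = 0.1532267
band 2: (921/1627)²·17.8²/108 = 0.9400705
Sum = 1.0932972 → 1.0933.

1.0933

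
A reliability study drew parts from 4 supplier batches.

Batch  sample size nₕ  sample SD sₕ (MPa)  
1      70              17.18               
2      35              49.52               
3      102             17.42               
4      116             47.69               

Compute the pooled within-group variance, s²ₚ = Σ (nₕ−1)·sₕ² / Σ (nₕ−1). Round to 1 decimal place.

1241.2

1: (70−1)·17.18² = 69·295.1524 = 20365.5156
2: (35−1)·49.52² = 34·2452.2304 = 83375.8336
3: (102−1)·17.42² = 101·303.4564 = 30649.0964
4: (116−1)·47.69² = 115·2274.3361 = 261548.6515
Numerator = 395939.0971; denominator = Σ(nₕ−1) = 319.
s²ₚ = 395939.0971/319 = 1241.188... → 1241.2.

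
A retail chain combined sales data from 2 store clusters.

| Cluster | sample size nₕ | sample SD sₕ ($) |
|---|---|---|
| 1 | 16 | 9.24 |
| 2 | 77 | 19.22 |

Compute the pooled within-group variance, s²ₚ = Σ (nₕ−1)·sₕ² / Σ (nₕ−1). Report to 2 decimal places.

1: (16−1)·9.24² = 15·85.3776 = 1280.664
2: (77−1)·19.22² = 76·369.4084 = 28075.0384
Numerator = 29355.7024; denominator = Σ(nₕ−1) = 91.
s²ₚ = 29355.7024/91 = 322.5901... → 322.59.

322.59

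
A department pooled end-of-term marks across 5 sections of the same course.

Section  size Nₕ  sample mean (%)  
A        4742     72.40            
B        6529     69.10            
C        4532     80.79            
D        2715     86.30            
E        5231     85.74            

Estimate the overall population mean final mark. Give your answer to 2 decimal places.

N = 4742 + 6529 + 4532 + 2715 + 5231 = 23749.
Weight each subgroup mean by Nₕ/N and sum.
Σ Nₕx̄ₕ = 4742·72.40 + 6529·69.10 + 4532·80.79 + 2715·86.30 + 5231·85.74 = 343320.8 + 451153.9 + 366140.28 + 234304.5 + 448505.94 = 1843425.42.
Divide by N: 1843425.42 / 23749 = 77.6212... → 77.62.

77.62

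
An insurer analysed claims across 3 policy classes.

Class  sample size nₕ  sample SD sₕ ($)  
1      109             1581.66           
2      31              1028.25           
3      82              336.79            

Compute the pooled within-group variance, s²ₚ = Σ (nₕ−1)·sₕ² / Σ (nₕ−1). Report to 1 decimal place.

1420477.6

Degrees of freedom: 108 + 30 + 81 = 219.
Σ(nₕ−1)sₕ² = 108·2501648.3556 + 30·1057298.0625 + 81·113427.5041 = 311084592.1119.
s²ₚ = 311084592.1119 / 219 = 1420477.590... → 1420477.6.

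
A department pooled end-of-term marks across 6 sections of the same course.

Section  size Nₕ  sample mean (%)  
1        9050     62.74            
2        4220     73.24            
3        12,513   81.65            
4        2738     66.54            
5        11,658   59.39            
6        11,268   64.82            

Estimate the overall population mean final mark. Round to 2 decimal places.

68.10

N = 51447; weights Wₕ = Nₕ/N = (0.1759, 0.0820, 0.2432, 0.0532, 0.2266, 0.2190).
x̄_st = Σ Wₕ·x̄ₕ = 0.1759·62.74 + 0.0820·73.24 + 0.2432·81.65 + 0.0532·66.54 + 0.2266·59.39 + 0.2190·64.82 ≈ 68.0993...
→ 68.10.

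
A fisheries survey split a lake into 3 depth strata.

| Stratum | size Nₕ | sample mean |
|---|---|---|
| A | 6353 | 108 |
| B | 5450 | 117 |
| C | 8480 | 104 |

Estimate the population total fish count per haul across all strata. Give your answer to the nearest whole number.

2205694

A: 6353·108 = 686124
B: 5450·117 = 637650
C: 8480·104 = 881920
τ̂ = Σ Nₕx̄ₕ = 2205694.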